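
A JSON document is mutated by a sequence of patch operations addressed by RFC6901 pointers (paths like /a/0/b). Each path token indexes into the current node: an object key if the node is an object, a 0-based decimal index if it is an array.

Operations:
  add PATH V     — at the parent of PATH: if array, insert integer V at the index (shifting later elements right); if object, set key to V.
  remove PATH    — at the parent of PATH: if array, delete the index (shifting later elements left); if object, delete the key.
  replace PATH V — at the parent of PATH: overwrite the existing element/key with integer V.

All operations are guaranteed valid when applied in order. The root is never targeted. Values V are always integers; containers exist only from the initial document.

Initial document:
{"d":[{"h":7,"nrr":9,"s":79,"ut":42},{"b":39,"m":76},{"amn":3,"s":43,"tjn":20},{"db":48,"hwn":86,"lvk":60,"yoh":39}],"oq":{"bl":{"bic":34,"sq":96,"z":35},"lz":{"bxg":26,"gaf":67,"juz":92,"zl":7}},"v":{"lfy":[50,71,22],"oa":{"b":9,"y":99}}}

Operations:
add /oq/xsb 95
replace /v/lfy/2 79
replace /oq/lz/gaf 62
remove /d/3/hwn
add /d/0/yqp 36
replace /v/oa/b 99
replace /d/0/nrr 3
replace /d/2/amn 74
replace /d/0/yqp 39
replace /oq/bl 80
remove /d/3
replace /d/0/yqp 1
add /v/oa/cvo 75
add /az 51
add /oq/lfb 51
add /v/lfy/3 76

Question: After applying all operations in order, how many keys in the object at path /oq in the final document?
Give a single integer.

After op 1 (add /oq/xsb 95): {"d":[{"h":7,"nrr":9,"s":79,"ut":42},{"b":39,"m":76},{"amn":3,"s":43,"tjn":20},{"db":48,"hwn":86,"lvk":60,"yoh":39}],"oq":{"bl":{"bic":34,"sq":96,"z":35},"lz":{"bxg":26,"gaf":67,"juz":92,"zl":7},"xsb":95},"v":{"lfy":[50,71,22],"oa":{"b":9,"y":99}}}
After op 2 (replace /v/lfy/2 79): {"d":[{"h":7,"nrr":9,"s":79,"ut":42},{"b":39,"m":76},{"amn":3,"s":43,"tjn":20},{"db":48,"hwn":86,"lvk":60,"yoh":39}],"oq":{"bl":{"bic":34,"sq":96,"z":35},"lz":{"bxg":26,"gaf":67,"juz":92,"zl":7},"xsb":95},"v":{"lfy":[50,71,79],"oa":{"b":9,"y":99}}}
After op 3 (replace /oq/lz/gaf 62): {"d":[{"h":7,"nrr":9,"s":79,"ut":42},{"b":39,"m":76},{"amn":3,"s":43,"tjn":20},{"db":48,"hwn":86,"lvk":60,"yoh":39}],"oq":{"bl":{"bic":34,"sq":96,"z":35},"lz":{"bxg":26,"gaf":62,"juz":92,"zl":7},"xsb":95},"v":{"lfy":[50,71,79],"oa":{"b":9,"y":99}}}
After op 4 (remove /d/3/hwn): {"d":[{"h":7,"nrr":9,"s":79,"ut":42},{"b":39,"m":76},{"amn":3,"s":43,"tjn":20},{"db":48,"lvk":60,"yoh":39}],"oq":{"bl":{"bic":34,"sq":96,"z":35},"lz":{"bxg":26,"gaf":62,"juz":92,"zl":7},"xsb":95},"v":{"lfy":[50,71,79],"oa":{"b":9,"y":99}}}
After op 5 (add /d/0/yqp 36): {"d":[{"h":7,"nrr":9,"s":79,"ut":42,"yqp":36},{"b":39,"m":76},{"amn":3,"s":43,"tjn":20},{"db":48,"lvk":60,"yoh":39}],"oq":{"bl":{"bic":34,"sq":96,"z":35},"lz":{"bxg":26,"gaf":62,"juz":92,"zl":7},"xsb":95},"v":{"lfy":[50,71,79],"oa":{"b":9,"y":99}}}
After op 6 (replace /v/oa/b 99): {"d":[{"h":7,"nrr":9,"s":79,"ut":42,"yqp":36},{"b":39,"m":76},{"amn":3,"s":43,"tjn":20},{"db":48,"lvk":60,"yoh":39}],"oq":{"bl":{"bic":34,"sq":96,"z":35},"lz":{"bxg":26,"gaf":62,"juz":92,"zl":7},"xsb":95},"v":{"lfy":[50,71,79],"oa":{"b":99,"y":99}}}
After op 7 (replace /d/0/nrr 3): {"d":[{"h":7,"nrr":3,"s":79,"ut":42,"yqp":36},{"b":39,"m":76},{"amn":3,"s":43,"tjn":20},{"db":48,"lvk":60,"yoh":39}],"oq":{"bl":{"bic":34,"sq":96,"z":35},"lz":{"bxg":26,"gaf":62,"juz":92,"zl":7},"xsb":95},"v":{"lfy":[50,71,79],"oa":{"b":99,"y":99}}}
After op 8 (replace /d/2/amn 74): {"d":[{"h":7,"nrr":3,"s":79,"ut":42,"yqp":36},{"b":39,"m":76},{"amn":74,"s":43,"tjn":20},{"db":48,"lvk":60,"yoh":39}],"oq":{"bl":{"bic":34,"sq":96,"z":35},"lz":{"bxg":26,"gaf":62,"juz":92,"zl":7},"xsb":95},"v":{"lfy":[50,71,79],"oa":{"b":99,"y":99}}}
After op 9 (replace /d/0/yqp 39): {"d":[{"h":7,"nrr":3,"s":79,"ut":42,"yqp":39},{"b":39,"m":76},{"amn":74,"s":43,"tjn":20},{"db":48,"lvk":60,"yoh":39}],"oq":{"bl":{"bic":34,"sq":96,"z":35},"lz":{"bxg":26,"gaf":62,"juz":92,"zl":7},"xsb":95},"v":{"lfy":[50,71,79],"oa":{"b":99,"y":99}}}
After op 10 (replace /oq/bl 80): {"d":[{"h":7,"nrr":3,"s":79,"ut":42,"yqp":39},{"b":39,"m":76},{"amn":74,"s":43,"tjn":20},{"db":48,"lvk":60,"yoh":39}],"oq":{"bl":80,"lz":{"bxg":26,"gaf":62,"juz":92,"zl":7},"xsb":95},"v":{"lfy":[50,71,79],"oa":{"b":99,"y":99}}}
After op 11 (remove /d/3): {"d":[{"h":7,"nrr":3,"s":79,"ut":42,"yqp":39},{"b":39,"m":76},{"amn":74,"s":43,"tjn":20}],"oq":{"bl":80,"lz":{"bxg":26,"gaf":62,"juz":92,"zl":7},"xsb":95},"v":{"lfy":[50,71,79],"oa":{"b":99,"y":99}}}
After op 12 (replace /d/0/yqp 1): {"d":[{"h":7,"nrr":3,"s":79,"ut":42,"yqp":1},{"b":39,"m":76},{"amn":74,"s":43,"tjn":20}],"oq":{"bl":80,"lz":{"bxg":26,"gaf":62,"juz":92,"zl":7},"xsb":95},"v":{"lfy":[50,71,79],"oa":{"b":99,"y":99}}}
After op 13 (add /v/oa/cvo 75): {"d":[{"h":7,"nrr":3,"s":79,"ut":42,"yqp":1},{"b":39,"m":76},{"amn":74,"s":43,"tjn":20}],"oq":{"bl":80,"lz":{"bxg":26,"gaf":62,"juz":92,"zl":7},"xsb":95},"v":{"lfy":[50,71,79],"oa":{"b":99,"cvo":75,"y":99}}}
After op 14 (add /az 51): {"az":51,"d":[{"h":7,"nrr":3,"s":79,"ut":42,"yqp":1},{"b":39,"m":76},{"amn":74,"s":43,"tjn":20}],"oq":{"bl":80,"lz":{"bxg":26,"gaf":62,"juz":92,"zl":7},"xsb":95},"v":{"lfy":[50,71,79],"oa":{"b":99,"cvo":75,"y":99}}}
After op 15 (add /oq/lfb 51): {"az":51,"d":[{"h":7,"nrr":3,"s":79,"ut":42,"yqp":1},{"b":39,"m":76},{"amn":74,"s":43,"tjn":20}],"oq":{"bl":80,"lfb":51,"lz":{"bxg":26,"gaf":62,"juz":92,"zl":7},"xsb":95},"v":{"lfy":[50,71,79],"oa":{"b":99,"cvo":75,"y":99}}}
After op 16 (add /v/lfy/3 76): {"az":51,"d":[{"h":7,"nrr":3,"s":79,"ut":42,"yqp":1},{"b":39,"m":76},{"amn":74,"s":43,"tjn":20}],"oq":{"bl":80,"lfb":51,"lz":{"bxg":26,"gaf":62,"juz":92,"zl":7},"xsb":95},"v":{"lfy":[50,71,79,76],"oa":{"b":99,"cvo":75,"y":99}}}
Size at path /oq: 4

Answer: 4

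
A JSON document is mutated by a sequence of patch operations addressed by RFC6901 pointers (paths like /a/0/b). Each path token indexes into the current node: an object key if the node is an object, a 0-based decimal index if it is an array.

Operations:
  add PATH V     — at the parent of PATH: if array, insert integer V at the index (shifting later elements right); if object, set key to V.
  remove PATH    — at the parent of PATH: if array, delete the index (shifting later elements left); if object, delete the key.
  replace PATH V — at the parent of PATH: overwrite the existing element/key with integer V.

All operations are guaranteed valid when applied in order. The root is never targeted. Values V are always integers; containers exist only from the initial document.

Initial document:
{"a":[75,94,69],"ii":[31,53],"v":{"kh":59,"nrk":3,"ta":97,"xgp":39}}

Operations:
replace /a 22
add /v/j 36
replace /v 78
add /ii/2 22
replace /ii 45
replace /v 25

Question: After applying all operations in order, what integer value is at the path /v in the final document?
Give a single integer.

Answer: 25

Derivation:
After op 1 (replace /a 22): {"a":22,"ii":[31,53],"v":{"kh":59,"nrk":3,"ta":97,"xgp":39}}
After op 2 (add /v/j 36): {"a":22,"ii":[31,53],"v":{"j":36,"kh":59,"nrk":3,"ta":97,"xgp":39}}
After op 3 (replace /v 78): {"a":22,"ii":[31,53],"v":78}
After op 4 (add /ii/2 22): {"a":22,"ii":[31,53,22],"v":78}
After op 5 (replace /ii 45): {"a":22,"ii":45,"v":78}
After op 6 (replace /v 25): {"a":22,"ii":45,"v":25}
Value at /v: 25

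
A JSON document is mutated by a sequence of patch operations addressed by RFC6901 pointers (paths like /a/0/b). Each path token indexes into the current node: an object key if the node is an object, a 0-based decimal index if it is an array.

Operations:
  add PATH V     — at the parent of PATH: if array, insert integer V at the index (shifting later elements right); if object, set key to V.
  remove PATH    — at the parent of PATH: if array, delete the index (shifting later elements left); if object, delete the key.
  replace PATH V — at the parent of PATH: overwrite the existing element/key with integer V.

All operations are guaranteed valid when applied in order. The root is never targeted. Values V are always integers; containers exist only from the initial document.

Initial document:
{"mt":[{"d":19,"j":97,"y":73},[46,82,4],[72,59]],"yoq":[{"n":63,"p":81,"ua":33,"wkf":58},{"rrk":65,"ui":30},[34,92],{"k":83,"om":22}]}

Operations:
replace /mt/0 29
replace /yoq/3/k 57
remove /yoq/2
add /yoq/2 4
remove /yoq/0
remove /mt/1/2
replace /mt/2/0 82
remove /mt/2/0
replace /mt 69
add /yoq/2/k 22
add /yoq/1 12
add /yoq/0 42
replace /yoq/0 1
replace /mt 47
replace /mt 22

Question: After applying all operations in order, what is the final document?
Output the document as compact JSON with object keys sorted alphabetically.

After op 1 (replace /mt/0 29): {"mt":[29,[46,82,4],[72,59]],"yoq":[{"n":63,"p":81,"ua":33,"wkf":58},{"rrk":65,"ui":30},[34,92],{"k":83,"om":22}]}
After op 2 (replace /yoq/3/k 57): {"mt":[29,[46,82,4],[72,59]],"yoq":[{"n":63,"p":81,"ua":33,"wkf":58},{"rrk":65,"ui":30},[34,92],{"k":57,"om":22}]}
After op 3 (remove /yoq/2): {"mt":[29,[46,82,4],[72,59]],"yoq":[{"n":63,"p":81,"ua":33,"wkf":58},{"rrk":65,"ui":30},{"k":57,"om":22}]}
After op 4 (add /yoq/2 4): {"mt":[29,[46,82,4],[72,59]],"yoq":[{"n":63,"p":81,"ua":33,"wkf":58},{"rrk":65,"ui":30},4,{"k":57,"om":22}]}
After op 5 (remove /yoq/0): {"mt":[29,[46,82,4],[72,59]],"yoq":[{"rrk":65,"ui":30},4,{"k":57,"om":22}]}
After op 6 (remove /mt/1/2): {"mt":[29,[46,82],[72,59]],"yoq":[{"rrk":65,"ui":30},4,{"k":57,"om":22}]}
After op 7 (replace /mt/2/0 82): {"mt":[29,[46,82],[82,59]],"yoq":[{"rrk":65,"ui":30},4,{"k":57,"om":22}]}
After op 8 (remove /mt/2/0): {"mt":[29,[46,82],[59]],"yoq":[{"rrk":65,"ui":30},4,{"k":57,"om":22}]}
After op 9 (replace /mt 69): {"mt":69,"yoq":[{"rrk":65,"ui":30},4,{"k":57,"om":22}]}
After op 10 (add /yoq/2/k 22): {"mt":69,"yoq":[{"rrk":65,"ui":30},4,{"k":22,"om":22}]}
After op 11 (add /yoq/1 12): {"mt":69,"yoq":[{"rrk":65,"ui":30},12,4,{"k":22,"om":22}]}
After op 12 (add /yoq/0 42): {"mt":69,"yoq":[42,{"rrk":65,"ui":30},12,4,{"k":22,"om":22}]}
After op 13 (replace /yoq/0 1): {"mt":69,"yoq":[1,{"rrk":65,"ui":30},12,4,{"k":22,"om":22}]}
After op 14 (replace /mt 47): {"mt":47,"yoq":[1,{"rrk":65,"ui":30},12,4,{"k":22,"om":22}]}
After op 15 (replace /mt 22): {"mt":22,"yoq":[1,{"rrk":65,"ui":30},12,4,{"k":22,"om":22}]}

Answer: {"mt":22,"yoq":[1,{"rrk":65,"ui":30},12,4,{"k":22,"om":22}]}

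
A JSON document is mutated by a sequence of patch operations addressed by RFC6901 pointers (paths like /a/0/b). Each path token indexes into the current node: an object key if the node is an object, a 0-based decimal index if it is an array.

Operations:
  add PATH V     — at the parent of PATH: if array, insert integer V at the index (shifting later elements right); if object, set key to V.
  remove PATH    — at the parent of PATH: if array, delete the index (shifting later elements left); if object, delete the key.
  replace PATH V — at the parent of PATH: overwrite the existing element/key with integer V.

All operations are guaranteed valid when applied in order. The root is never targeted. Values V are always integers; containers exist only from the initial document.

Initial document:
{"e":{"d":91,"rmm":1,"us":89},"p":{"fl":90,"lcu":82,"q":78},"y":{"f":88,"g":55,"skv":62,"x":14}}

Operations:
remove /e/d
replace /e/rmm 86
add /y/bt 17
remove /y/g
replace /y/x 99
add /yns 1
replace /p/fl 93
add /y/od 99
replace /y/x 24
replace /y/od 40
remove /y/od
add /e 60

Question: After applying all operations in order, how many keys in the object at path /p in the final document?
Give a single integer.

After op 1 (remove /e/d): {"e":{"rmm":1,"us":89},"p":{"fl":90,"lcu":82,"q":78},"y":{"f":88,"g":55,"skv":62,"x":14}}
After op 2 (replace /e/rmm 86): {"e":{"rmm":86,"us":89},"p":{"fl":90,"lcu":82,"q":78},"y":{"f":88,"g":55,"skv":62,"x":14}}
After op 3 (add /y/bt 17): {"e":{"rmm":86,"us":89},"p":{"fl":90,"lcu":82,"q":78},"y":{"bt":17,"f":88,"g":55,"skv":62,"x":14}}
After op 4 (remove /y/g): {"e":{"rmm":86,"us":89},"p":{"fl":90,"lcu":82,"q":78},"y":{"bt":17,"f":88,"skv":62,"x":14}}
After op 5 (replace /y/x 99): {"e":{"rmm":86,"us":89},"p":{"fl":90,"lcu":82,"q":78},"y":{"bt":17,"f":88,"skv":62,"x":99}}
After op 6 (add /yns 1): {"e":{"rmm":86,"us":89},"p":{"fl":90,"lcu":82,"q":78},"y":{"bt":17,"f":88,"skv":62,"x":99},"yns":1}
After op 7 (replace /p/fl 93): {"e":{"rmm":86,"us":89},"p":{"fl":93,"lcu":82,"q":78},"y":{"bt":17,"f":88,"skv":62,"x":99},"yns":1}
After op 8 (add /y/od 99): {"e":{"rmm":86,"us":89},"p":{"fl":93,"lcu":82,"q":78},"y":{"bt":17,"f":88,"od":99,"skv":62,"x":99},"yns":1}
After op 9 (replace /y/x 24): {"e":{"rmm":86,"us":89},"p":{"fl":93,"lcu":82,"q":78},"y":{"bt":17,"f":88,"od":99,"skv":62,"x":24},"yns":1}
After op 10 (replace /y/od 40): {"e":{"rmm":86,"us":89},"p":{"fl":93,"lcu":82,"q":78},"y":{"bt":17,"f":88,"od":40,"skv":62,"x":24},"yns":1}
After op 11 (remove /y/od): {"e":{"rmm":86,"us":89},"p":{"fl":93,"lcu":82,"q":78},"y":{"bt":17,"f":88,"skv":62,"x":24},"yns":1}
After op 12 (add /e 60): {"e":60,"p":{"fl":93,"lcu":82,"q":78},"y":{"bt":17,"f":88,"skv":62,"x":24},"yns":1}
Size at path /p: 3

Answer: 3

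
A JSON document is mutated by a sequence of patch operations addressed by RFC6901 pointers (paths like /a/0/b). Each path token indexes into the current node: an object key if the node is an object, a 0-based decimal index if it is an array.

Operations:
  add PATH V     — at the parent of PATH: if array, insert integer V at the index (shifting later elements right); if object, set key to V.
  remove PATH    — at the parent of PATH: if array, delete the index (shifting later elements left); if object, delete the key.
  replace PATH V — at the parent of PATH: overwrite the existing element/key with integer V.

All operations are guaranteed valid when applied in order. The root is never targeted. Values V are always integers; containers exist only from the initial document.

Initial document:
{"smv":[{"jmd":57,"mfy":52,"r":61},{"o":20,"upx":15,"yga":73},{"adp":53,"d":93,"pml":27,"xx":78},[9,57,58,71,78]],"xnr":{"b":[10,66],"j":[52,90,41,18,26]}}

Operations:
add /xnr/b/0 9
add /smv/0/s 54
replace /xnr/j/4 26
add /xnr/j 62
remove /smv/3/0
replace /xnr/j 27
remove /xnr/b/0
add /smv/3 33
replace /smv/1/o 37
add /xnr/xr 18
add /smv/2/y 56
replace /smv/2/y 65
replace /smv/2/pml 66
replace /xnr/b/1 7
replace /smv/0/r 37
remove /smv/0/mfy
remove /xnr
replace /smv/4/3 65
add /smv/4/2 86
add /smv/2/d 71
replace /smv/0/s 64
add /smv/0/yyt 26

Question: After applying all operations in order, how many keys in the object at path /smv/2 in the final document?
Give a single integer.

Answer: 5

Derivation:
After op 1 (add /xnr/b/0 9): {"smv":[{"jmd":57,"mfy":52,"r":61},{"o":20,"upx":15,"yga":73},{"adp":53,"d":93,"pml":27,"xx":78},[9,57,58,71,78]],"xnr":{"b":[9,10,66],"j":[52,90,41,18,26]}}
After op 2 (add /smv/0/s 54): {"smv":[{"jmd":57,"mfy":52,"r":61,"s":54},{"o":20,"upx":15,"yga":73},{"adp":53,"d":93,"pml":27,"xx":78},[9,57,58,71,78]],"xnr":{"b":[9,10,66],"j":[52,90,41,18,26]}}
After op 3 (replace /xnr/j/4 26): {"smv":[{"jmd":57,"mfy":52,"r":61,"s":54},{"o":20,"upx":15,"yga":73},{"adp":53,"d":93,"pml":27,"xx":78},[9,57,58,71,78]],"xnr":{"b":[9,10,66],"j":[52,90,41,18,26]}}
After op 4 (add /xnr/j 62): {"smv":[{"jmd":57,"mfy":52,"r":61,"s":54},{"o":20,"upx":15,"yga":73},{"adp":53,"d":93,"pml":27,"xx":78},[9,57,58,71,78]],"xnr":{"b":[9,10,66],"j":62}}
After op 5 (remove /smv/3/0): {"smv":[{"jmd":57,"mfy":52,"r":61,"s":54},{"o":20,"upx":15,"yga":73},{"adp":53,"d":93,"pml":27,"xx":78},[57,58,71,78]],"xnr":{"b":[9,10,66],"j":62}}
After op 6 (replace /xnr/j 27): {"smv":[{"jmd":57,"mfy":52,"r":61,"s":54},{"o":20,"upx":15,"yga":73},{"adp":53,"d":93,"pml":27,"xx":78},[57,58,71,78]],"xnr":{"b":[9,10,66],"j":27}}
After op 7 (remove /xnr/b/0): {"smv":[{"jmd":57,"mfy":52,"r":61,"s":54},{"o":20,"upx":15,"yga":73},{"adp":53,"d":93,"pml":27,"xx":78},[57,58,71,78]],"xnr":{"b":[10,66],"j":27}}
After op 8 (add /smv/3 33): {"smv":[{"jmd":57,"mfy":52,"r":61,"s":54},{"o":20,"upx":15,"yga":73},{"adp":53,"d":93,"pml":27,"xx":78},33,[57,58,71,78]],"xnr":{"b":[10,66],"j":27}}
After op 9 (replace /smv/1/o 37): {"smv":[{"jmd":57,"mfy":52,"r":61,"s":54},{"o":37,"upx":15,"yga":73},{"adp":53,"d":93,"pml":27,"xx":78},33,[57,58,71,78]],"xnr":{"b":[10,66],"j":27}}
After op 10 (add /xnr/xr 18): {"smv":[{"jmd":57,"mfy":52,"r":61,"s":54},{"o":37,"upx":15,"yga":73},{"adp":53,"d":93,"pml":27,"xx":78},33,[57,58,71,78]],"xnr":{"b":[10,66],"j":27,"xr":18}}
After op 11 (add /smv/2/y 56): {"smv":[{"jmd":57,"mfy":52,"r":61,"s":54},{"o":37,"upx":15,"yga":73},{"adp":53,"d":93,"pml":27,"xx":78,"y":56},33,[57,58,71,78]],"xnr":{"b":[10,66],"j":27,"xr":18}}
After op 12 (replace /smv/2/y 65): {"smv":[{"jmd":57,"mfy":52,"r":61,"s":54},{"o":37,"upx":15,"yga":73},{"adp":53,"d":93,"pml":27,"xx":78,"y":65},33,[57,58,71,78]],"xnr":{"b":[10,66],"j":27,"xr":18}}
After op 13 (replace /smv/2/pml 66): {"smv":[{"jmd":57,"mfy":52,"r":61,"s":54},{"o":37,"upx":15,"yga":73},{"adp":53,"d":93,"pml":66,"xx":78,"y":65},33,[57,58,71,78]],"xnr":{"b":[10,66],"j":27,"xr":18}}
After op 14 (replace /xnr/b/1 7): {"smv":[{"jmd":57,"mfy":52,"r":61,"s":54},{"o":37,"upx":15,"yga":73},{"adp":53,"d":93,"pml":66,"xx":78,"y":65},33,[57,58,71,78]],"xnr":{"b":[10,7],"j":27,"xr":18}}
After op 15 (replace /smv/0/r 37): {"smv":[{"jmd":57,"mfy":52,"r":37,"s":54},{"o":37,"upx":15,"yga":73},{"adp":53,"d":93,"pml":66,"xx":78,"y":65},33,[57,58,71,78]],"xnr":{"b":[10,7],"j":27,"xr":18}}
After op 16 (remove /smv/0/mfy): {"smv":[{"jmd":57,"r":37,"s":54},{"o":37,"upx":15,"yga":73},{"adp":53,"d":93,"pml":66,"xx":78,"y":65},33,[57,58,71,78]],"xnr":{"b":[10,7],"j":27,"xr":18}}
After op 17 (remove /xnr): {"smv":[{"jmd":57,"r":37,"s":54},{"o":37,"upx":15,"yga":73},{"adp":53,"d":93,"pml":66,"xx":78,"y":65},33,[57,58,71,78]]}
After op 18 (replace /smv/4/3 65): {"smv":[{"jmd":57,"r":37,"s":54},{"o":37,"upx":15,"yga":73},{"adp":53,"d":93,"pml":66,"xx":78,"y":65},33,[57,58,71,65]]}
After op 19 (add /smv/4/2 86): {"smv":[{"jmd":57,"r":37,"s":54},{"o":37,"upx":15,"yga":73},{"adp":53,"d":93,"pml":66,"xx":78,"y":65},33,[57,58,86,71,65]]}
After op 20 (add /smv/2/d 71): {"smv":[{"jmd":57,"r":37,"s":54},{"o":37,"upx":15,"yga":73},{"adp":53,"d":71,"pml":66,"xx":78,"y":65},33,[57,58,86,71,65]]}
After op 21 (replace /smv/0/s 64): {"smv":[{"jmd":57,"r":37,"s":64},{"o":37,"upx":15,"yga":73},{"adp":53,"d":71,"pml":66,"xx":78,"y":65},33,[57,58,86,71,65]]}
After op 22 (add /smv/0/yyt 26): {"smv":[{"jmd":57,"r":37,"s":64,"yyt":26},{"o":37,"upx":15,"yga":73},{"adp":53,"d":71,"pml":66,"xx":78,"y":65},33,[57,58,86,71,65]]}
Size at path /smv/2: 5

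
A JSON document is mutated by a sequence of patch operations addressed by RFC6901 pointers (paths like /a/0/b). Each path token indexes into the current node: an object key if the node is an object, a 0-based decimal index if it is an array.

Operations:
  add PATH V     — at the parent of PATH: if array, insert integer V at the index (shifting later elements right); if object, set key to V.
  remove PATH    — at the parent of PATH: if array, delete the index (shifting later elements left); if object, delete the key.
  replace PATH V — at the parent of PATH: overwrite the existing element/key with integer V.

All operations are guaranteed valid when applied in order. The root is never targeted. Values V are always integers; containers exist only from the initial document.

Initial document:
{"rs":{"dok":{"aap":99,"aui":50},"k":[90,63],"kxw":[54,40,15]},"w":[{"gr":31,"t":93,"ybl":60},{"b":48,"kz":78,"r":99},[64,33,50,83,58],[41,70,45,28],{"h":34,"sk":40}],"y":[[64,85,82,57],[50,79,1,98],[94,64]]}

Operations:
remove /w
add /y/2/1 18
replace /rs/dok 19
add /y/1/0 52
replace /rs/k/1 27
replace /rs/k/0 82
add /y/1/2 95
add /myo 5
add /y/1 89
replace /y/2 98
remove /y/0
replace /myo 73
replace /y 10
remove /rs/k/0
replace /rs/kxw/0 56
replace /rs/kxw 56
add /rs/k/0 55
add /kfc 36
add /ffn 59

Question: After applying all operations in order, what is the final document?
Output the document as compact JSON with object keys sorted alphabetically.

After op 1 (remove /w): {"rs":{"dok":{"aap":99,"aui":50},"k":[90,63],"kxw":[54,40,15]},"y":[[64,85,82,57],[50,79,1,98],[94,64]]}
After op 2 (add /y/2/1 18): {"rs":{"dok":{"aap":99,"aui":50},"k":[90,63],"kxw":[54,40,15]},"y":[[64,85,82,57],[50,79,1,98],[94,18,64]]}
After op 3 (replace /rs/dok 19): {"rs":{"dok":19,"k":[90,63],"kxw":[54,40,15]},"y":[[64,85,82,57],[50,79,1,98],[94,18,64]]}
After op 4 (add /y/1/0 52): {"rs":{"dok":19,"k":[90,63],"kxw":[54,40,15]},"y":[[64,85,82,57],[52,50,79,1,98],[94,18,64]]}
After op 5 (replace /rs/k/1 27): {"rs":{"dok":19,"k":[90,27],"kxw":[54,40,15]},"y":[[64,85,82,57],[52,50,79,1,98],[94,18,64]]}
After op 6 (replace /rs/k/0 82): {"rs":{"dok":19,"k":[82,27],"kxw":[54,40,15]},"y":[[64,85,82,57],[52,50,79,1,98],[94,18,64]]}
After op 7 (add /y/1/2 95): {"rs":{"dok":19,"k":[82,27],"kxw":[54,40,15]},"y":[[64,85,82,57],[52,50,95,79,1,98],[94,18,64]]}
After op 8 (add /myo 5): {"myo":5,"rs":{"dok":19,"k":[82,27],"kxw":[54,40,15]},"y":[[64,85,82,57],[52,50,95,79,1,98],[94,18,64]]}
After op 9 (add /y/1 89): {"myo":5,"rs":{"dok":19,"k":[82,27],"kxw":[54,40,15]},"y":[[64,85,82,57],89,[52,50,95,79,1,98],[94,18,64]]}
After op 10 (replace /y/2 98): {"myo":5,"rs":{"dok":19,"k":[82,27],"kxw":[54,40,15]},"y":[[64,85,82,57],89,98,[94,18,64]]}
After op 11 (remove /y/0): {"myo":5,"rs":{"dok":19,"k":[82,27],"kxw":[54,40,15]},"y":[89,98,[94,18,64]]}
After op 12 (replace /myo 73): {"myo":73,"rs":{"dok":19,"k":[82,27],"kxw":[54,40,15]},"y":[89,98,[94,18,64]]}
After op 13 (replace /y 10): {"myo":73,"rs":{"dok":19,"k":[82,27],"kxw":[54,40,15]},"y":10}
After op 14 (remove /rs/k/0): {"myo":73,"rs":{"dok":19,"k":[27],"kxw":[54,40,15]},"y":10}
After op 15 (replace /rs/kxw/0 56): {"myo":73,"rs":{"dok":19,"k":[27],"kxw":[56,40,15]},"y":10}
After op 16 (replace /rs/kxw 56): {"myo":73,"rs":{"dok":19,"k":[27],"kxw":56},"y":10}
After op 17 (add /rs/k/0 55): {"myo":73,"rs":{"dok":19,"k":[55,27],"kxw":56},"y":10}
After op 18 (add /kfc 36): {"kfc":36,"myo":73,"rs":{"dok":19,"k":[55,27],"kxw":56},"y":10}
After op 19 (add /ffn 59): {"ffn":59,"kfc":36,"myo":73,"rs":{"dok":19,"k":[55,27],"kxw":56},"y":10}

Answer: {"ffn":59,"kfc":36,"myo":73,"rs":{"dok":19,"k":[55,27],"kxw":56},"y":10}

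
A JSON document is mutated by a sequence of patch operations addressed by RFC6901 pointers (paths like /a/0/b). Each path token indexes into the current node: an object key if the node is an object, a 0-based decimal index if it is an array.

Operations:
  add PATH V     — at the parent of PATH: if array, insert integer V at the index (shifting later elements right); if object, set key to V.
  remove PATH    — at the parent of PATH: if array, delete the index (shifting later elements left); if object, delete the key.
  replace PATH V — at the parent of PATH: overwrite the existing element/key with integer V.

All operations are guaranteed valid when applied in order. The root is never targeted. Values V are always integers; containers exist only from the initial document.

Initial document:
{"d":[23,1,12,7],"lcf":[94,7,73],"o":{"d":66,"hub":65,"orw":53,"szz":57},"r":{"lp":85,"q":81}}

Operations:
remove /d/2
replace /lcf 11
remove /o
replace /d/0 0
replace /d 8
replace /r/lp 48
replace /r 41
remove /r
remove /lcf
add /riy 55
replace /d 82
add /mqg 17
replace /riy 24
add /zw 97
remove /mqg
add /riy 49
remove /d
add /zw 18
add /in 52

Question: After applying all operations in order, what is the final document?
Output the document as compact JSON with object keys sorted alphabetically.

After op 1 (remove /d/2): {"d":[23,1,7],"lcf":[94,7,73],"o":{"d":66,"hub":65,"orw":53,"szz":57},"r":{"lp":85,"q":81}}
After op 2 (replace /lcf 11): {"d":[23,1,7],"lcf":11,"o":{"d":66,"hub":65,"orw":53,"szz":57},"r":{"lp":85,"q":81}}
After op 3 (remove /o): {"d":[23,1,7],"lcf":11,"r":{"lp":85,"q":81}}
After op 4 (replace /d/0 0): {"d":[0,1,7],"lcf":11,"r":{"lp":85,"q":81}}
After op 5 (replace /d 8): {"d":8,"lcf":11,"r":{"lp":85,"q":81}}
After op 6 (replace /r/lp 48): {"d":8,"lcf":11,"r":{"lp":48,"q":81}}
After op 7 (replace /r 41): {"d":8,"lcf":11,"r":41}
After op 8 (remove /r): {"d":8,"lcf":11}
After op 9 (remove /lcf): {"d":8}
After op 10 (add /riy 55): {"d":8,"riy":55}
After op 11 (replace /d 82): {"d":82,"riy":55}
After op 12 (add /mqg 17): {"d":82,"mqg":17,"riy":55}
After op 13 (replace /riy 24): {"d":82,"mqg":17,"riy":24}
After op 14 (add /zw 97): {"d":82,"mqg":17,"riy":24,"zw":97}
After op 15 (remove /mqg): {"d":82,"riy":24,"zw":97}
After op 16 (add /riy 49): {"d":82,"riy":49,"zw":97}
After op 17 (remove /d): {"riy":49,"zw":97}
After op 18 (add /zw 18): {"riy":49,"zw":18}
After op 19 (add /in 52): {"in":52,"riy":49,"zw":18}

Answer: {"in":52,"riy":49,"zw":18}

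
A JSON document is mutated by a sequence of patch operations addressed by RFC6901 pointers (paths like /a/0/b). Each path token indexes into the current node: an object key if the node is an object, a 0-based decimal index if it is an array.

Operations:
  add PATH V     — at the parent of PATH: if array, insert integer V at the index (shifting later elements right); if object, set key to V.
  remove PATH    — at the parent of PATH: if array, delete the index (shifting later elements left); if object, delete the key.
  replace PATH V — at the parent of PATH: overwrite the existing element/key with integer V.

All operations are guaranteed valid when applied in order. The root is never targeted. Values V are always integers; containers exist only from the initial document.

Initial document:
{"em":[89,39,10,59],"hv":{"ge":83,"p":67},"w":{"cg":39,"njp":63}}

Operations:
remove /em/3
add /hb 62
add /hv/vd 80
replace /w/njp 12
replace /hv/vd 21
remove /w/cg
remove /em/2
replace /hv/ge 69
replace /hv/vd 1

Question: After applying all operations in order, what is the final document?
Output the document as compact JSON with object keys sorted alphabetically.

After op 1 (remove /em/3): {"em":[89,39,10],"hv":{"ge":83,"p":67},"w":{"cg":39,"njp":63}}
After op 2 (add /hb 62): {"em":[89,39,10],"hb":62,"hv":{"ge":83,"p":67},"w":{"cg":39,"njp":63}}
After op 3 (add /hv/vd 80): {"em":[89,39,10],"hb":62,"hv":{"ge":83,"p":67,"vd":80},"w":{"cg":39,"njp":63}}
After op 4 (replace /w/njp 12): {"em":[89,39,10],"hb":62,"hv":{"ge":83,"p":67,"vd":80},"w":{"cg":39,"njp":12}}
After op 5 (replace /hv/vd 21): {"em":[89,39,10],"hb":62,"hv":{"ge":83,"p":67,"vd":21},"w":{"cg":39,"njp":12}}
After op 6 (remove /w/cg): {"em":[89,39,10],"hb":62,"hv":{"ge":83,"p":67,"vd":21},"w":{"njp":12}}
After op 7 (remove /em/2): {"em":[89,39],"hb":62,"hv":{"ge":83,"p":67,"vd":21},"w":{"njp":12}}
After op 8 (replace /hv/ge 69): {"em":[89,39],"hb":62,"hv":{"ge":69,"p":67,"vd":21},"w":{"njp":12}}
After op 9 (replace /hv/vd 1): {"em":[89,39],"hb":62,"hv":{"ge":69,"p":67,"vd":1},"w":{"njp":12}}

Answer: {"em":[89,39],"hb":62,"hv":{"ge":69,"p":67,"vd":1},"w":{"njp":12}}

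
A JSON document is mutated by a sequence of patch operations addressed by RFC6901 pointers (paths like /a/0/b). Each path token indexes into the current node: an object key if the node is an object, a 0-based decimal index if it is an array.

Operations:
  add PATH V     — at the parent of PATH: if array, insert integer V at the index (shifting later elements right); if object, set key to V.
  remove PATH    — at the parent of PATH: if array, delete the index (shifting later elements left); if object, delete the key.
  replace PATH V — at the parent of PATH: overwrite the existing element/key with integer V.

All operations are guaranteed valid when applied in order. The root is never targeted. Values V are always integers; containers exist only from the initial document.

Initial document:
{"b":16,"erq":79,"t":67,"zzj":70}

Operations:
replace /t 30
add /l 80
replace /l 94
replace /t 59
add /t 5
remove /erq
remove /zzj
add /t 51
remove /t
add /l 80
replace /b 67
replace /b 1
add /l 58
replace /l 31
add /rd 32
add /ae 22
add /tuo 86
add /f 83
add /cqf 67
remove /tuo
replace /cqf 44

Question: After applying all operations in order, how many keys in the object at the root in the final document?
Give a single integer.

Answer: 6

Derivation:
After op 1 (replace /t 30): {"b":16,"erq":79,"t":30,"zzj":70}
After op 2 (add /l 80): {"b":16,"erq":79,"l":80,"t":30,"zzj":70}
After op 3 (replace /l 94): {"b":16,"erq":79,"l":94,"t":30,"zzj":70}
After op 4 (replace /t 59): {"b":16,"erq":79,"l":94,"t":59,"zzj":70}
After op 5 (add /t 5): {"b":16,"erq":79,"l":94,"t":5,"zzj":70}
After op 6 (remove /erq): {"b":16,"l":94,"t":5,"zzj":70}
After op 7 (remove /zzj): {"b":16,"l":94,"t":5}
After op 8 (add /t 51): {"b":16,"l":94,"t":51}
After op 9 (remove /t): {"b":16,"l":94}
After op 10 (add /l 80): {"b":16,"l":80}
After op 11 (replace /b 67): {"b":67,"l":80}
After op 12 (replace /b 1): {"b":1,"l":80}
After op 13 (add /l 58): {"b":1,"l":58}
After op 14 (replace /l 31): {"b":1,"l":31}
After op 15 (add /rd 32): {"b":1,"l":31,"rd":32}
After op 16 (add /ae 22): {"ae":22,"b":1,"l":31,"rd":32}
After op 17 (add /tuo 86): {"ae":22,"b":1,"l":31,"rd":32,"tuo":86}
After op 18 (add /f 83): {"ae":22,"b":1,"f":83,"l":31,"rd":32,"tuo":86}
After op 19 (add /cqf 67): {"ae":22,"b":1,"cqf":67,"f":83,"l":31,"rd":32,"tuo":86}
After op 20 (remove /tuo): {"ae":22,"b":1,"cqf":67,"f":83,"l":31,"rd":32}
After op 21 (replace /cqf 44): {"ae":22,"b":1,"cqf":44,"f":83,"l":31,"rd":32}
Size at the root: 6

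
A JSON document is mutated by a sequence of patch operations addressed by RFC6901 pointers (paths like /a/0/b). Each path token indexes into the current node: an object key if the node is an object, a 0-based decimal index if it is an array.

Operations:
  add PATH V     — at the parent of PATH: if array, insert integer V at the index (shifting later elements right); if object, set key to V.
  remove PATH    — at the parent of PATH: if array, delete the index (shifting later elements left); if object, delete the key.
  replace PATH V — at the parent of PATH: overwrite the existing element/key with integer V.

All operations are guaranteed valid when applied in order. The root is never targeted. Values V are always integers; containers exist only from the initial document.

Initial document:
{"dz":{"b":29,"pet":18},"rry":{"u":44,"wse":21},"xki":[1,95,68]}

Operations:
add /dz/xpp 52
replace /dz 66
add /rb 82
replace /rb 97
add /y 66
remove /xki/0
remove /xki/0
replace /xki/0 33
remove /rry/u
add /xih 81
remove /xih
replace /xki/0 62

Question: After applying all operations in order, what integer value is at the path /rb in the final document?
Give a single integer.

After op 1 (add /dz/xpp 52): {"dz":{"b":29,"pet":18,"xpp":52},"rry":{"u":44,"wse":21},"xki":[1,95,68]}
After op 2 (replace /dz 66): {"dz":66,"rry":{"u":44,"wse":21},"xki":[1,95,68]}
After op 3 (add /rb 82): {"dz":66,"rb":82,"rry":{"u":44,"wse":21},"xki":[1,95,68]}
After op 4 (replace /rb 97): {"dz":66,"rb":97,"rry":{"u":44,"wse":21},"xki":[1,95,68]}
After op 5 (add /y 66): {"dz":66,"rb":97,"rry":{"u":44,"wse":21},"xki":[1,95,68],"y":66}
After op 6 (remove /xki/0): {"dz":66,"rb":97,"rry":{"u":44,"wse":21},"xki":[95,68],"y":66}
After op 7 (remove /xki/0): {"dz":66,"rb":97,"rry":{"u":44,"wse":21},"xki":[68],"y":66}
After op 8 (replace /xki/0 33): {"dz":66,"rb":97,"rry":{"u":44,"wse":21},"xki":[33],"y":66}
After op 9 (remove /rry/u): {"dz":66,"rb":97,"rry":{"wse":21},"xki":[33],"y":66}
After op 10 (add /xih 81): {"dz":66,"rb":97,"rry":{"wse":21},"xih":81,"xki":[33],"y":66}
After op 11 (remove /xih): {"dz":66,"rb":97,"rry":{"wse":21},"xki":[33],"y":66}
After op 12 (replace /xki/0 62): {"dz":66,"rb":97,"rry":{"wse":21},"xki":[62],"y":66}
Value at /rb: 97

Answer: 97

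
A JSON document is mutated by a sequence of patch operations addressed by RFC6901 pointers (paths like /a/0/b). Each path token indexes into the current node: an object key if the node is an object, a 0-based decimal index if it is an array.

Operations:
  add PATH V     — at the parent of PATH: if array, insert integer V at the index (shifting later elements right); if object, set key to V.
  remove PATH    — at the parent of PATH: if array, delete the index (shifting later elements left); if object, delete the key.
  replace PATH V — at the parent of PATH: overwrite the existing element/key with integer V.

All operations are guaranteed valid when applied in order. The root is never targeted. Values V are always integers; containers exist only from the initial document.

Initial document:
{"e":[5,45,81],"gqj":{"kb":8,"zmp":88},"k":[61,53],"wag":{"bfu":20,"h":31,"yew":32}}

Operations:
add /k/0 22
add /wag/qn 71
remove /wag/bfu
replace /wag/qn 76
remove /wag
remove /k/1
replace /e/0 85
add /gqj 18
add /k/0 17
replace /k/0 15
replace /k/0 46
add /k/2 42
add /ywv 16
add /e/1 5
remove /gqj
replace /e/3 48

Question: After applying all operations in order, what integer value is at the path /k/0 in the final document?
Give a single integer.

Answer: 46

Derivation:
After op 1 (add /k/0 22): {"e":[5,45,81],"gqj":{"kb":8,"zmp":88},"k":[22,61,53],"wag":{"bfu":20,"h":31,"yew":32}}
After op 2 (add /wag/qn 71): {"e":[5,45,81],"gqj":{"kb":8,"zmp":88},"k":[22,61,53],"wag":{"bfu":20,"h":31,"qn":71,"yew":32}}
After op 3 (remove /wag/bfu): {"e":[5,45,81],"gqj":{"kb":8,"zmp":88},"k":[22,61,53],"wag":{"h":31,"qn":71,"yew":32}}
After op 4 (replace /wag/qn 76): {"e":[5,45,81],"gqj":{"kb":8,"zmp":88},"k":[22,61,53],"wag":{"h":31,"qn":76,"yew":32}}
After op 5 (remove /wag): {"e":[5,45,81],"gqj":{"kb":8,"zmp":88},"k":[22,61,53]}
After op 6 (remove /k/1): {"e":[5,45,81],"gqj":{"kb":8,"zmp":88},"k":[22,53]}
After op 7 (replace /e/0 85): {"e":[85,45,81],"gqj":{"kb":8,"zmp":88},"k":[22,53]}
After op 8 (add /gqj 18): {"e":[85,45,81],"gqj":18,"k":[22,53]}
After op 9 (add /k/0 17): {"e":[85,45,81],"gqj":18,"k":[17,22,53]}
After op 10 (replace /k/0 15): {"e":[85,45,81],"gqj":18,"k":[15,22,53]}
After op 11 (replace /k/0 46): {"e":[85,45,81],"gqj":18,"k":[46,22,53]}
After op 12 (add /k/2 42): {"e":[85,45,81],"gqj":18,"k":[46,22,42,53]}
After op 13 (add /ywv 16): {"e":[85,45,81],"gqj":18,"k":[46,22,42,53],"ywv":16}
After op 14 (add /e/1 5): {"e":[85,5,45,81],"gqj":18,"k":[46,22,42,53],"ywv":16}
After op 15 (remove /gqj): {"e":[85,5,45,81],"k":[46,22,42,53],"ywv":16}
After op 16 (replace /e/3 48): {"e":[85,5,45,48],"k":[46,22,42,53],"ywv":16}
Value at /k/0: 46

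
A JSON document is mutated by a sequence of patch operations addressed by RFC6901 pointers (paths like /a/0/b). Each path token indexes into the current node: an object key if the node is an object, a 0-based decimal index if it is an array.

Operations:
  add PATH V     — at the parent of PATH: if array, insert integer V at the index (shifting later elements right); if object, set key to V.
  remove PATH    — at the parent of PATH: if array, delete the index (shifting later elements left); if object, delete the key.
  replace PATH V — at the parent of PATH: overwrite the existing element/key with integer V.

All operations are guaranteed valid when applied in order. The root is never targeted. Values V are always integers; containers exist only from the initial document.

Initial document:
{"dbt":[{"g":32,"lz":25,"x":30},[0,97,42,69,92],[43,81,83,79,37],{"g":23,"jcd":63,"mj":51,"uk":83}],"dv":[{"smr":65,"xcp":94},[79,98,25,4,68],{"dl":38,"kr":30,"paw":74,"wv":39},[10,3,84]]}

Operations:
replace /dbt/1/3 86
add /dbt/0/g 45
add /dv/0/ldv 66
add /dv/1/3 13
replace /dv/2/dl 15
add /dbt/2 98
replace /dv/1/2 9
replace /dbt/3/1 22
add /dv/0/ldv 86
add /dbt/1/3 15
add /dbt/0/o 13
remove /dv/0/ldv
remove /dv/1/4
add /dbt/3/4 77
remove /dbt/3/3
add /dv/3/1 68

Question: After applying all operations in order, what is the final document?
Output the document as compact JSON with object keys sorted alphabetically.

Answer: {"dbt":[{"g":45,"lz":25,"o":13,"x":30},[0,97,42,15,86,92],98,[43,22,83,77,37],{"g":23,"jcd":63,"mj":51,"uk":83}],"dv":[{"smr":65,"xcp":94},[79,98,9,13,68],{"dl":15,"kr":30,"paw":74,"wv":39},[10,68,3,84]]}

Derivation:
After op 1 (replace /dbt/1/3 86): {"dbt":[{"g":32,"lz":25,"x":30},[0,97,42,86,92],[43,81,83,79,37],{"g":23,"jcd":63,"mj":51,"uk":83}],"dv":[{"smr":65,"xcp":94},[79,98,25,4,68],{"dl":38,"kr":30,"paw":74,"wv":39},[10,3,84]]}
After op 2 (add /dbt/0/g 45): {"dbt":[{"g":45,"lz":25,"x":30},[0,97,42,86,92],[43,81,83,79,37],{"g":23,"jcd":63,"mj":51,"uk":83}],"dv":[{"smr":65,"xcp":94},[79,98,25,4,68],{"dl":38,"kr":30,"paw":74,"wv":39},[10,3,84]]}
After op 3 (add /dv/0/ldv 66): {"dbt":[{"g":45,"lz":25,"x":30},[0,97,42,86,92],[43,81,83,79,37],{"g":23,"jcd":63,"mj":51,"uk":83}],"dv":[{"ldv":66,"smr":65,"xcp":94},[79,98,25,4,68],{"dl":38,"kr":30,"paw":74,"wv":39},[10,3,84]]}
After op 4 (add /dv/1/3 13): {"dbt":[{"g":45,"lz":25,"x":30},[0,97,42,86,92],[43,81,83,79,37],{"g":23,"jcd":63,"mj":51,"uk":83}],"dv":[{"ldv":66,"smr":65,"xcp":94},[79,98,25,13,4,68],{"dl":38,"kr":30,"paw":74,"wv":39},[10,3,84]]}
After op 5 (replace /dv/2/dl 15): {"dbt":[{"g":45,"lz":25,"x":30},[0,97,42,86,92],[43,81,83,79,37],{"g":23,"jcd":63,"mj":51,"uk":83}],"dv":[{"ldv":66,"smr":65,"xcp":94},[79,98,25,13,4,68],{"dl":15,"kr":30,"paw":74,"wv":39},[10,3,84]]}
After op 6 (add /dbt/2 98): {"dbt":[{"g":45,"lz":25,"x":30},[0,97,42,86,92],98,[43,81,83,79,37],{"g":23,"jcd":63,"mj":51,"uk":83}],"dv":[{"ldv":66,"smr":65,"xcp":94},[79,98,25,13,4,68],{"dl":15,"kr":30,"paw":74,"wv":39},[10,3,84]]}
After op 7 (replace /dv/1/2 9): {"dbt":[{"g":45,"lz":25,"x":30},[0,97,42,86,92],98,[43,81,83,79,37],{"g":23,"jcd":63,"mj":51,"uk":83}],"dv":[{"ldv":66,"smr":65,"xcp":94},[79,98,9,13,4,68],{"dl":15,"kr":30,"paw":74,"wv":39},[10,3,84]]}
After op 8 (replace /dbt/3/1 22): {"dbt":[{"g":45,"lz":25,"x":30},[0,97,42,86,92],98,[43,22,83,79,37],{"g":23,"jcd":63,"mj":51,"uk":83}],"dv":[{"ldv":66,"smr":65,"xcp":94},[79,98,9,13,4,68],{"dl":15,"kr":30,"paw":74,"wv":39},[10,3,84]]}
After op 9 (add /dv/0/ldv 86): {"dbt":[{"g":45,"lz":25,"x":30},[0,97,42,86,92],98,[43,22,83,79,37],{"g":23,"jcd":63,"mj":51,"uk":83}],"dv":[{"ldv":86,"smr":65,"xcp":94},[79,98,9,13,4,68],{"dl":15,"kr":30,"paw":74,"wv":39},[10,3,84]]}
After op 10 (add /dbt/1/3 15): {"dbt":[{"g":45,"lz":25,"x":30},[0,97,42,15,86,92],98,[43,22,83,79,37],{"g":23,"jcd":63,"mj":51,"uk":83}],"dv":[{"ldv":86,"smr":65,"xcp":94},[79,98,9,13,4,68],{"dl":15,"kr":30,"paw":74,"wv":39},[10,3,84]]}
After op 11 (add /dbt/0/o 13): {"dbt":[{"g":45,"lz":25,"o":13,"x":30},[0,97,42,15,86,92],98,[43,22,83,79,37],{"g":23,"jcd":63,"mj":51,"uk":83}],"dv":[{"ldv":86,"smr":65,"xcp":94},[79,98,9,13,4,68],{"dl":15,"kr":30,"paw":74,"wv":39},[10,3,84]]}
After op 12 (remove /dv/0/ldv): {"dbt":[{"g":45,"lz":25,"o":13,"x":30},[0,97,42,15,86,92],98,[43,22,83,79,37],{"g":23,"jcd":63,"mj":51,"uk":83}],"dv":[{"smr":65,"xcp":94},[79,98,9,13,4,68],{"dl":15,"kr":30,"paw":74,"wv":39},[10,3,84]]}
After op 13 (remove /dv/1/4): {"dbt":[{"g":45,"lz":25,"o":13,"x":30},[0,97,42,15,86,92],98,[43,22,83,79,37],{"g":23,"jcd":63,"mj":51,"uk":83}],"dv":[{"smr":65,"xcp":94},[79,98,9,13,68],{"dl":15,"kr":30,"paw":74,"wv":39},[10,3,84]]}
After op 14 (add /dbt/3/4 77): {"dbt":[{"g":45,"lz":25,"o":13,"x":30},[0,97,42,15,86,92],98,[43,22,83,79,77,37],{"g":23,"jcd":63,"mj":51,"uk":83}],"dv":[{"smr":65,"xcp":94},[79,98,9,13,68],{"dl":15,"kr":30,"paw":74,"wv":39},[10,3,84]]}
After op 15 (remove /dbt/3/3): {"dbt":[{"g":45,"lz":25,"o":13,"x":30},[0,97,42,15,86,92],98,[43,22,83,77,37],{"g":23,"jcd":63,"mj":51,"uk":83}],"dv":[{"smr":65,"xcp":94},[79,98,9,13,68],{"dl":15,"kr":30,"paw":74,"wv":39},[10,3,84]]}
After op 16 (add /dv/3/1 68): {"dbt":[{"g":45,"lz":25,"o":13,"x":30},[0,97,42,15,86,92],98,[43,22,83,77,37],{"g":23,"jcd":63,"mj":51,"uk":83}],"dv":[{"smr":65,"xcp":94},[79,98,9,13,68],{"dl":15,"kr":30,"paw":74,"wv":39},[10,68,3,84]]}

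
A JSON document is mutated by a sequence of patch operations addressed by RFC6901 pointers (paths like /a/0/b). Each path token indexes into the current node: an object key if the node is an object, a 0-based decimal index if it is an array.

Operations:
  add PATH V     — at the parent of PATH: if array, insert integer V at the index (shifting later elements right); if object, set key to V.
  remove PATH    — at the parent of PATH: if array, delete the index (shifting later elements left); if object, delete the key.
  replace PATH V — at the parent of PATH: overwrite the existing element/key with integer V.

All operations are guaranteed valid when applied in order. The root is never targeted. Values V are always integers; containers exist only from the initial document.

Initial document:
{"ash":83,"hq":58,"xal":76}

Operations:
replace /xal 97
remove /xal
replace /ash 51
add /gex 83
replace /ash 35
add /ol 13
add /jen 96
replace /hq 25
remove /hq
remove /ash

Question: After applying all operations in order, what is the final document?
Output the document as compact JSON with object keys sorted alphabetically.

After op 1 (replace /xal 97): {"ash":83,"hq":58,"xal":97}
After op 2 (remove /xal): {"ash":83,"hq":58}
After op 3 (replace /ash 51): {"ash":51,"hq":58}
After op 4 (add /gex 83): {"ash":51,"gex":83,"hq":58}
After op 5 (replace /ash 35): {"ash":35,"gex":83,"hq":58}
After op 6 (add /ol 13): {"ash":35,"gex":83,"hq":58,"ol":13}
After op 7 (add /jen 96): {"ash":35,"gex":83,"hq":58,"jen":96,"ol":13}
After op 8 (replace /hq 25): {"ash":35,"gex":83,"hq":25,"jen":96,"ol":13}
After op 9 (remove /hq): {"ash":35,"gex":83,"jen":96,"ol":13}
After op 10 (remove /ash): {"gex":83,"jen":96,"ol":13}

Answer: {"gex":83,"jen":96,"ol":13}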